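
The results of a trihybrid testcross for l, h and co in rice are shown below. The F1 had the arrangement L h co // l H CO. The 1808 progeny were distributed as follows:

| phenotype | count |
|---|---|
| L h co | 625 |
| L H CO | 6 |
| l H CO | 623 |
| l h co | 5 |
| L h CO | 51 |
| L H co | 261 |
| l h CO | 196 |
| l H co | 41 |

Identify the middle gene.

The two rarest classes, l h co and L H CO, are the double crossovers. Comparing them with the parentals, only the l allele has switched, so l is the middle locus and the order is h – l – co.

l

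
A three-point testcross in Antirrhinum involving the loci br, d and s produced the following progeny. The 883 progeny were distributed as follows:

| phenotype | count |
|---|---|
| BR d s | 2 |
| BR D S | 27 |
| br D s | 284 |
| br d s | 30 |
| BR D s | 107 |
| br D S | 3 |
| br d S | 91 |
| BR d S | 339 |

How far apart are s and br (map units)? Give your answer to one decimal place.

23.0 map units

The two most frequent reciprocal classes, BR d S and br D s, are the parental types, so the F1 was BR d S / br D s.
The two rarest classes, BR d s and br D S, are the double crossovers. Comparing them with the parentals, only the s allele has switched, so s is the middle locus and the order is br – s – d.
Crossovers in the br–s interval produce the single-crossover classes br d S and BR D s (91 + 107 = 198) plus the double crossovers (5).
RF(br–s) = (198 + 5) / 883 = 203/883 = 0.2299 → 23.0 map units.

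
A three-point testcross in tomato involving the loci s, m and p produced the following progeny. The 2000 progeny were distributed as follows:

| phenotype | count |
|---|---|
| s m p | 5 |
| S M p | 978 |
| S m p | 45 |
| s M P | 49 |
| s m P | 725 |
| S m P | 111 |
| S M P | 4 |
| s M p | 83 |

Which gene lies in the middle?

p

The two most frequent reciprocal classes, s m P and S M p, are the parental types, so the F1 was s m P / S M p.
The two rarest classes, s m p and S M P, are the double crossovers. Comparing them with the parentals, only the p allele has switched, so p is the middle locus and the order is m – p – s.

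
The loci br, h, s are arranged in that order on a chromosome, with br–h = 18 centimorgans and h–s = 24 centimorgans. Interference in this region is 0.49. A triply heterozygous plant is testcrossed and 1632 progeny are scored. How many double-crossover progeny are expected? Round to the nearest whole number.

36

Map distances give recombination frequencies of 0.180 and 0.240 for the two intervals.
With interference 0.49 (so coincidence = 0.51), expected double-crossover frequency = 0.180 × 0.240 × 0.51 = 0.02203.
Expected number = 0.02203 × 1632 = 35.96 ≈ 36.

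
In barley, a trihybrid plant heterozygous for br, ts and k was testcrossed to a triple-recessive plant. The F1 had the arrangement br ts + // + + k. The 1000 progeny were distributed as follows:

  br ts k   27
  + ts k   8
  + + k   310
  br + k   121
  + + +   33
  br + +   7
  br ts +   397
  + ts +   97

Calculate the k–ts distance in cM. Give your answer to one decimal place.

The two rarest classes, br + + and + ts k, are the double crossovers. Comparing them with the parentals, only the ts allele has switched, so ts is the middle locus and the order is br – ts – k.
Crossovers in the ts–k interval produce the single-crossover classes br ts k and + + + (27 + 33 = 60) plus the double crossovers (15).
RF(ts–k) = (60 + 15) / 1000 = 75/1000 = 0.0750 → 7.5 cM.

7.5 cM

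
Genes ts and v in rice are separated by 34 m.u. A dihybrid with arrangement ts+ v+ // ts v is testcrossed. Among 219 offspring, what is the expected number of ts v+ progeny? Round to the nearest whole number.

A map distance of 34 m.u. corresponds to a recombination frequency of 0.340.
The F1 is ts+ v+ / ts v, so ts v+ is a recombinant gamete class with expected frequency r/2 = 0.340/2 = 0.1700.
Expected number = 0.1700 × 219 = 37.23 ≈ 37.

37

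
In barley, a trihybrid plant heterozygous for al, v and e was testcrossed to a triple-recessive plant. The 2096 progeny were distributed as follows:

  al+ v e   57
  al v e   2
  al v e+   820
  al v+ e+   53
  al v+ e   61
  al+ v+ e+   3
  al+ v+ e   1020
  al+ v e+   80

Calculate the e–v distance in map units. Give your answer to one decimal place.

5.5 map units

The two most frequent reciprocal classes, al v e+ and al+ v+ e, are the parental types, so the F1 was al v e+ / al+ v+ e.
The two rarest classes, al v e and al+ v+ e+, are the double crossovers. Comparing them with the parentals, only the e allele has switched, so e is the middle locus and the order is v – e – al.
Crossovers in the v–e interval produce the single-crossover classes al v+ e+ and al+ v e (53 + 57 = 110) plus the double crossovers (5).
RF(v–e) = (110 + 5) / 2096 = 115/2096 = 0.0549 → 5.5 map units.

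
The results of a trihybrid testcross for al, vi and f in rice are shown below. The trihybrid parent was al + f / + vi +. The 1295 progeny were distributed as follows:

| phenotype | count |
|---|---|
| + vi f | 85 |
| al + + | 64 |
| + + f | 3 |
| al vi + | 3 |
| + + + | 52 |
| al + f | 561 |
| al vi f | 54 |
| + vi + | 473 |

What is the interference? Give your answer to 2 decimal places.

0.55

The two rarest classes, + + f and al vi +, are the double crossovers. Comparing them with the parentals, only the al allele has switched, so al is the middle locus and the order is f – al – vi.
f–al: (149 + 6)/1295 = 0.1197; al–vi: (106 + 6)/1295 = 0.0865.
Expected DCO frequency = 0.1197 × 0.0865 ≈ 0.01035; observed = 6/1295 ≈ 0.00463.
Coefficient of coincidence = 0.00463/0.01035 ≈ 0.45; interference = 1 − 0.45 = 0.55.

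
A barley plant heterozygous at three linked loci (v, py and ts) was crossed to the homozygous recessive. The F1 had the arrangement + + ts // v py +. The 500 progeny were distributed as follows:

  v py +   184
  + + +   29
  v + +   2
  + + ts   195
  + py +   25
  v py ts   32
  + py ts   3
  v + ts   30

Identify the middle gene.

py

The two rarest classes, + py ts and v + +, are the double crossovers. Comparing them with the parentals, only the py allele has switched, so py is the middle locus and the order is ts – py – v.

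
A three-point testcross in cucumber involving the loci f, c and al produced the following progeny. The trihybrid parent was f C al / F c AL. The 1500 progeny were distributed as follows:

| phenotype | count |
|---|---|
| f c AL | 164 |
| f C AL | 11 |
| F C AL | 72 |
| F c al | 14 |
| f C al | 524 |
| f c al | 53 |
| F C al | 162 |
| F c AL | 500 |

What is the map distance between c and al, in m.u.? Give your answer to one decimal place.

The two rarest classes, f C AL and F c al, are the double crossovers. Comparing them with the parentals, only the al allele has switched, so al is the middle locus and the order is f – al – c.
Crossovers in the al–c interval produce the single-crossover classes f c al and F C AL (53 + 72 = 125) plus the double crossovers (25).
RF(al–c) = (125 + 25) / 1500 = 150/1500 = 0.1000 → 10.0 m.u.

10.0 m.u.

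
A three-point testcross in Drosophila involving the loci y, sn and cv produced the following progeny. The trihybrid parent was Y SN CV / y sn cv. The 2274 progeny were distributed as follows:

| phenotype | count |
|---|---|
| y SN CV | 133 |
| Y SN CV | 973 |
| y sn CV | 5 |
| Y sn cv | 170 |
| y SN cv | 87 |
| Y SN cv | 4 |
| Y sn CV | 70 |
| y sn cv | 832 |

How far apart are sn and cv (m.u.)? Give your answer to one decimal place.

7.3 m.u.

The two rarest classes, Y SN cv and y sn CV, are the double crossovers. Comparing them with the parentals, only the cv allele has switched, so cv is the middle locus and the order is y – cv – sn.
Crossovers in the cv–sn interval produce the single-crossover classes Y sn CV and y SN cv (70 + 87 = 157) plus the double crossovers (9).
RF(cv–sn) = (157 + 9) / 2274 = 166/2274 = 0.0730 → 7.3 m.u.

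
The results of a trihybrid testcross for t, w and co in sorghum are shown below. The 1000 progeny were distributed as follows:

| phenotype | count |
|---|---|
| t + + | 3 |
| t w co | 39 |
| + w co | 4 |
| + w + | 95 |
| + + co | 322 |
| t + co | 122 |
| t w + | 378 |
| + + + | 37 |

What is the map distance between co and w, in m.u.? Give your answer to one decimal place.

8.3 m.u.

The two most frequent reciprocal classes, + + co and t w +, are the parental types, so the F1 was + + co / t w +.
The two rarest classes, + w co and t + +, are the double crossovers. Comparing them with the parentals, only the w allele has switched, so w is the middle locus and the order is co – w – t.
Crossovers in the co–w interval produce the single-crossover classes + + + and t w co (37 + 39 = 76) plus the double crossovers (7).
RF(co–w) = (76 + 7) / 1000 = 83/1000 = 0.0830 → 8.3 m.u.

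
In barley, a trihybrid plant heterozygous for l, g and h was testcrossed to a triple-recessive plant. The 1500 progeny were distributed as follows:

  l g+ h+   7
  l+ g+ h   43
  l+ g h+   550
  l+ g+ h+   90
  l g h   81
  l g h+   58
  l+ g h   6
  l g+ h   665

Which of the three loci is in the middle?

The two most frequent reciprocal classes, l+ g h+ and l g+ h, are the parental types, so the F1 was l+ g h+ / l g+ h.
The two rarest classes, l+ g h and l g+ h+, are the double crossovers. Comparing them with the parentals, only the h allele has switched, so h is the middle locus and the order is g – h – l.

h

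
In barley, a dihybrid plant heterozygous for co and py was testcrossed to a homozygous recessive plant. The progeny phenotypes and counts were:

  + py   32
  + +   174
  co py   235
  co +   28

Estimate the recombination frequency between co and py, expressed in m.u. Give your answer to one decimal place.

12.8 m.u.

The two most frequent classes, + + (174) and co py (235), are the parental types, so the F1 was + + / co py.
The recombinant classes are + py and co +: 32 + 28 = 60.
Recombination frequency = 60/469 = 0.1279 ≈ 12.8%, i.e. 12.8 m.u.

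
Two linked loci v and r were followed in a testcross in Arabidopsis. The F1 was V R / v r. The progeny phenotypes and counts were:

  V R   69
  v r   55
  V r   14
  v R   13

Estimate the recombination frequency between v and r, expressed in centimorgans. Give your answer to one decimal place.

17.9 centimorgans

The recombinant classes are V r and v R: 14 + 13 = 27.
Recombination frequency = 27/151 = 0.1788 ≈ 17.9%, i.e. 17.9 centimorgans.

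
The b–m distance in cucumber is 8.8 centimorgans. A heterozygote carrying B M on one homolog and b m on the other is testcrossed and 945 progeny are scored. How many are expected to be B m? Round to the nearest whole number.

A map distance of 8.8 centimorgans corresponds to a recombination frequency of 0.088.
The F1 is B M / b m, so B m is a recombinant gamete class with expected frequency r/2 = 0.088/2 = 0.0440.
Expected number = 0.0440 × 945 = 41.58 ≈ 42.

42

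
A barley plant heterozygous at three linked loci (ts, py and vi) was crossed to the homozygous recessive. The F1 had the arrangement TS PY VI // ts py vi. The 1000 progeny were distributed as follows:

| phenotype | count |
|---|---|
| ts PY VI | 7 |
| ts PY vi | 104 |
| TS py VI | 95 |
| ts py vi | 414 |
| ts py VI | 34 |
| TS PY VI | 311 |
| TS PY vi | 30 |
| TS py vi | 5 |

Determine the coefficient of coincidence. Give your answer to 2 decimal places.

0.75

The two rarest classes, ts PY VI and TS py vi, are the double crossovers. Comparing them with the parentals, only the ts allele has switched, so ts is the middle locus and the order is py – ts – vi.
py–ts: (199 + 12)/1000 = 0.2110; ts–vi: (64 + 12)/1000 = 0.0760.
Expected DCO frequency = 0.2110 × 0.0760 ≈ 0.01604; observed = 12/1000 ≈ 0.01200.
Coefficient of coincidence = 0.01200/0.01604 ≈ 0.75.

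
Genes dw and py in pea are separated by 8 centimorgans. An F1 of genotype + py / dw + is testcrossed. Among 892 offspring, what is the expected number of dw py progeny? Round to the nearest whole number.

36

A map distance of 8 centimorgans corresponds to a recombination frequency of 0.080.
The F1 is + py / dw +, so dw py is a recombinant gamete class with expected frequency r/2 = 0.080/2 = 0.0400.
Expected number = 0.0400 × 892 = 35.68 ≈ 36.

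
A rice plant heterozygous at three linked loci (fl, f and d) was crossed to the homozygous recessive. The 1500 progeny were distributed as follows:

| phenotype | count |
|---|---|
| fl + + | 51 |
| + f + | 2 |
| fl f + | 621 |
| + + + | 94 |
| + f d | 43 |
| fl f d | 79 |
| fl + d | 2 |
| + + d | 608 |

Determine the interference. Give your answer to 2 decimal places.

The two most frequent reciprocal classes, fl f + and + + d, are the parental types, so the F1 was fl f + / + + d.
The two rarest classes, + f + and fl + d, are the double crossovers. Comparing them with the parentals, only the fl allele has switched, so fl is the middle locus and the order is f – fl – d.
f–fl: (94 + 4)/1500 = 0.0653; fl–d: (173 + 4)/1500 = 0.1180.
Expected DCO frequency = 0.0653 × 0.1180 ≈ 0.00771; observed = 4/1500 ≈ 0.00267.
Coefficient of coincidence = 0.00267/0.00771 ≈ 0.35; interference = 1 − 0.35 = 0.65.

0.65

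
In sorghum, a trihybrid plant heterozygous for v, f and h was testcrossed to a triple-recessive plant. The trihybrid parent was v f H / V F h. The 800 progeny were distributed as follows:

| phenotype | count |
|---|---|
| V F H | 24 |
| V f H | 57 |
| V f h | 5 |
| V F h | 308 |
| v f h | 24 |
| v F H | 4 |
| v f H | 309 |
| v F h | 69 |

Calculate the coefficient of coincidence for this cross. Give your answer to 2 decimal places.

The two rarest classes, v F H and V f h, are the double crossovers. Comparing them with the parentals, only the f allele has switched, so f is the middle locus and the order is v – f – h.
v–f: (126 + 9)/800 = 0.1688; f–h: (48 + 9)/800 = 0.0712.
Expected DCO frequency = 0.1688 × 0.0712 ≈ 0.01202; observed = 9/800 ≈ 0.01125.
Coefficient of coincidence = 0.01125/0.01202 ≈ 0.94.

0.94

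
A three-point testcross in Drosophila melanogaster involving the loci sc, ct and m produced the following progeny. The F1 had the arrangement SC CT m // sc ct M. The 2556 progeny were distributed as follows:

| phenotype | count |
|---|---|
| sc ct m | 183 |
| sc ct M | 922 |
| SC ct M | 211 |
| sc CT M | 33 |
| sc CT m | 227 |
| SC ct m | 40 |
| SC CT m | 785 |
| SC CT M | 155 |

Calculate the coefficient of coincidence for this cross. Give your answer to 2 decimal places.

The two rarest classes, SC ct m and sc CT M, are the double crossovers. Comparing them with the parentals, only the ct allele has switched, so ct is the middle locus and the order is m – ct – sc.
m–ct: (338 + 73)/2556 = 0.1608; ct–sc: (438 + 73)/2556 = 0.1999.
Expected DCO frequency = 0.1608 × 0.1999 ≈ 0.03214; observed = 73/2556 ≈ 0.02856.
Coefficient of coincidence = 0.02856/0.03214 ≈ 0.89.

0.89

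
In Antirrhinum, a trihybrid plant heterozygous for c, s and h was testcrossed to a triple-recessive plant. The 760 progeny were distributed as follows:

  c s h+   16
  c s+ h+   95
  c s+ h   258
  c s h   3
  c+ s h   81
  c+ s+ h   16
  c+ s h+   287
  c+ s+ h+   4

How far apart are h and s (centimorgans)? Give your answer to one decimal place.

24.1 centimorgans

The two most frequent reciprocal classes, c s+ h and c+ s h+, are the parental types, so the F1 was c s+ h / c+ s h+.
The two rarest classes, c s h and c+ s+ h+, are the double crossovers. Comparing them with the parentals, only the s allele has switched, so s is the middle locus and the order is c – s – h.
Crossovers in the s–h interval produce the single-crossover classes c s+ h+ and c+ s h (95 + 81 = 176) plus the double crossovers (7).
RF(s–h) = (176 + 7) / 760 = 183/760 = 0.2408 → 24.1 centimorgans.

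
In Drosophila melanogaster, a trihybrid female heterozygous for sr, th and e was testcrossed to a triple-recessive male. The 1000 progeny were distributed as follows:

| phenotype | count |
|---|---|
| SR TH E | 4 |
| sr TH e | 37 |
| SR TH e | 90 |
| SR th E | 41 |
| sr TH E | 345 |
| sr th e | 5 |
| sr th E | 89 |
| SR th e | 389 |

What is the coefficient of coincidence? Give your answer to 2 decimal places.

The two most frequent reciprocal classes, sr TH E and SR th e, are the parental types, so the F1 was sr TH E / SR th e.
The two rarest classes, SR TH E and sr th e, are the double crossovers. Comparing them with the parentals, only the sr allele has switched, so sr is the middle locus and the order is e – sr – th.
e–sr: (78 + 9)/1000 = 0.0870; sr–th: (179 + 9)/1000 = 0.1880.
Expected DCO frequency = 0.0870 × 0.1880 ≈ 0.01636; observed = 9/1000 ≈ 0.00900.
Coefficient of coincidence = 0.00900/0.01636 ≈ 0.55.

0.55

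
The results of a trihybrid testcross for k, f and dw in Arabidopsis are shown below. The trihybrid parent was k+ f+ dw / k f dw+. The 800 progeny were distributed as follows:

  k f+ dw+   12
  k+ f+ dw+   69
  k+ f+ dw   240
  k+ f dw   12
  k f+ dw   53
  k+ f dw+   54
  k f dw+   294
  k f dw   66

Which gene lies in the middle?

f

The two rarest classes, k+ f dw and k f+ dw+, are the double crossovers. Comparing them with the parentals, only the f allele has switched, so f is the middle locus and the order is dw – f – k.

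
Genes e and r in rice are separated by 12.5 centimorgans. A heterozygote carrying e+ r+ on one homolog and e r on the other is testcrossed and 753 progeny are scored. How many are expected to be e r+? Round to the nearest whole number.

A map distance of 12.5 centimorgans corresponds to a recombination frequency of 0.125.
The F1 is e+ r+ / e r, so e r+ is a recombinant gamete class with expected frequency r/2 = 0.125/2 = 0.0625.
Expected number = 0.0625 × 753 = 47.06 ≈ 47.

47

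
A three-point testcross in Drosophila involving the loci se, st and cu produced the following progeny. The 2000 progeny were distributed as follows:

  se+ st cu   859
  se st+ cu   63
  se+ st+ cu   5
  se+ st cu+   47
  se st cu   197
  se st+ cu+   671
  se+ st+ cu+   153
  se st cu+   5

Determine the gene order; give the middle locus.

st

The two most frequent reciprocal classes, se+ st cu and se st+ cu+, are the parental types, so the F1 was se+ st cu / se st+ cu+.
The two rarest classes, se+ st+ cu and se st cu+, are the double crossovers. Comparing them with the parentals, only the st allele has switched, so st is the middle locus and the order is se – st – cu.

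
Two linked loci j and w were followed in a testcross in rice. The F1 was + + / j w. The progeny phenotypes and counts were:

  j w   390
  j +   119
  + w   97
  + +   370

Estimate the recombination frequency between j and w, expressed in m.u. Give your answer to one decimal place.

The recombinant classes are + w and j +: 97 + 119 = 216.
Recombination frequency = 216/976 = 0.2213 ≈ 22.1%, i.e. 22.1 m.u.

22.1 m.u.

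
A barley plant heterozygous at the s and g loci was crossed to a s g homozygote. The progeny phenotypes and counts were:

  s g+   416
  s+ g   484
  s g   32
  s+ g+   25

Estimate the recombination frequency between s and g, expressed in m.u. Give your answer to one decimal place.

The two most frequent classes, s+ g (484) and s g+ (416), are the parental types, so the F1 was s+ g / s g+.
The recombinant classes are s+ g+ and s g: 25 + 32 = 57.
Recombination frequency = 57/957 = 0.0596 ≈ 6.0%, i.e. 6.0 m.u.

6.0 m.u.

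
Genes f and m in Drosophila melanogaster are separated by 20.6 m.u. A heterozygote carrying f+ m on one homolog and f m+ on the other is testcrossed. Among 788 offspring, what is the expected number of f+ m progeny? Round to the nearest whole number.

A map distance of 20.6 m.u. corresponds to a recombination frequency of 0.206.
The F1 is f+ m / f m+, so f+ m is a parental gamete class with expected frequency (1 − r)/2 = 0.794/2 = 0.3970.
Expected number = 0.3970 × 788 = 312.84 ≈ 313.

313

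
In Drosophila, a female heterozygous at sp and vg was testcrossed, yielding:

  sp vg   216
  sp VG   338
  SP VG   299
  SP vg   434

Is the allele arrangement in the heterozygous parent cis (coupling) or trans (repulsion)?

trans

The two most frequent classes are SP vg (434) and sp VG (338); these are the parental (non-recombinant) types.
So the F1 carried SP vg on one chromosome and sp VG on the other — the recessive alleles are on opposite chromosomes (trans / repulsion).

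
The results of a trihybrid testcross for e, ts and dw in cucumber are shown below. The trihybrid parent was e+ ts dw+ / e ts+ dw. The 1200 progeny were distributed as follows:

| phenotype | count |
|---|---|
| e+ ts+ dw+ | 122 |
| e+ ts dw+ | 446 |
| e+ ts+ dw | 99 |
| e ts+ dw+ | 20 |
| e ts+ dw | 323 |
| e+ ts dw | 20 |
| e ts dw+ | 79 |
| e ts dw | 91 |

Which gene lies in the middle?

The two rarest classes, e+ ts dw and e ts+ dw+, are the double crossovers. Comparing them with the parentals, only the dw allele has switched, so dw is the middle locus and the order is e – dw – ts.

dw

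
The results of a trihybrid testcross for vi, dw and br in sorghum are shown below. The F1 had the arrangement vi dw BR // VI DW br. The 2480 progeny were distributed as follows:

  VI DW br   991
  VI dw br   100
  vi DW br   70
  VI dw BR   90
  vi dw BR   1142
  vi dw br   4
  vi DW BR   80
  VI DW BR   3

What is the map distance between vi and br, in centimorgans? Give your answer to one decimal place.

The two rarest classes, vi dw br and VI DW BR, are the double crossovers. Comparing them with the parentals, only the br allele has switched, so br is the middle locus and the order is vi – br – dw.
Crossovers in the vi–br interval produce the single-crossover classes VI dw BR and vi DW br (90 + 70 = 160) plus the double crossovers (7).
RF(vi–br) = (160 + 7) / 2480 = 167/2480 = 0.0673 → 6.7 centimorgans.

6.7 centimorgans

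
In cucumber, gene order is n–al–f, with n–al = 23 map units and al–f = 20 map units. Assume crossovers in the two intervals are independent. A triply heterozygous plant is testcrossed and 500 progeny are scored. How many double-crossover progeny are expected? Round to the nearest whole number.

Map distances give recombination frequencies of 0.230 and 0.200 for the two intervals.
With no interference, expected double-crossover frequency = 0.230 × 0.200 = 0.04600.
Expected number = 0.04600 × 500 = 23.00 ≈ 23.

23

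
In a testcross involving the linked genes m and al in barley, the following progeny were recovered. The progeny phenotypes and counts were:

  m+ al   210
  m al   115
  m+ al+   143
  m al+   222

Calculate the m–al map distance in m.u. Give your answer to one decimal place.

37.4 m.u.

The two most frequent classes, m+ al (210) and m al+ (222), are the parental types, so the F1 was m+ al / m al+.
The recombinant classes are m+ al+ and m al: 143 + 115 = 258.
Recombination frequency = 258/690 = 0.3739 ≈ 37.4%, i.e. 37.4 m.u.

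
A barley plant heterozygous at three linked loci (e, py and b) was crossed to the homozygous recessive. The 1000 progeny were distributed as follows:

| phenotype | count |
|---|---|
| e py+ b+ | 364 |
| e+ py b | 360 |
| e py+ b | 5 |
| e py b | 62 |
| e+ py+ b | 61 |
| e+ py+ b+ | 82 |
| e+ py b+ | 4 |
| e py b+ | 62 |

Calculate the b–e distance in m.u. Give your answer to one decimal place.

15.3 m.u.

The two most frequent reciprocal classes, e py+ b+ and e+ py b, are the parental types, so the F1 was e py+ b+ / e+ py b.
The two rarest classes, e py+ b and e+ py b+, are the double crossovers. Comparing them with the parentals, only the b allele has switched, so b is the middle locus and the order is py – b – e.
Crossovers in the b–e interval produce the single-crossover classes e+ py+ b+ and e py b (82 + 62 = 144) plus the double crossovers (9).
RF(b–e) = (144 + 9) / 1000 = 153/1000 = 0.1530 → 15.3 m.u.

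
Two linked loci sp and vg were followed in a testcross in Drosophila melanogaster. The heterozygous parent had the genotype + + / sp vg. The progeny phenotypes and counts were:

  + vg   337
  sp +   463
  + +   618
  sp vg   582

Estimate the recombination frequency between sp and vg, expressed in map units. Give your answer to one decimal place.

The recombinant classes are + vg and sp +: 337 + 463 = 800.
Recombination frequency = 800/2000 = 0.4000 ≈ 40.0%, i.e. 40.0 map units.

40.0 map units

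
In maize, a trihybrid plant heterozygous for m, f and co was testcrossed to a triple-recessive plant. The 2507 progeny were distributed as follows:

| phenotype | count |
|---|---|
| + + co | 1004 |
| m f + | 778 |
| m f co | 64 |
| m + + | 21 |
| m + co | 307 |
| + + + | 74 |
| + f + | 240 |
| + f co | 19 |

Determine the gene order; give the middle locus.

The two most frequent reciprocal classes, + + co and m f +, are the parental types, so the F1 was + + co / m f +.
The two rarest classes, + f co and m + +, are the double crossovers. Comparing them with the parentals, only the f allele has switched, so f is the middle locus and the order is m – f – co.

f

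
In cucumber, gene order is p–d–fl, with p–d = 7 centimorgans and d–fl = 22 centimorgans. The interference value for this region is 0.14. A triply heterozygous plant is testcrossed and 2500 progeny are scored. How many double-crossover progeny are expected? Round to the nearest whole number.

Map distances give recombination frequencies of 0.070 and 0.220 for the two intervals.
With interference 0.14 (so coincidence = 0.86), expected double-crossover frequency = 0.070 × 0.220 × 0.86 = 0.01324.
Expected number = 0.01324 × 2500 = 33.11 ≈ 33.

33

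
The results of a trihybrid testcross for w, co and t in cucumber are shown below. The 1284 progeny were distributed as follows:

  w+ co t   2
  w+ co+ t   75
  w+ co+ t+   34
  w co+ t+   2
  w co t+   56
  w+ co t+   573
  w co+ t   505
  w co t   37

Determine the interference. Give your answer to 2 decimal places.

The two most frequent reciprocal classes, w co+ t and w+ co t+, are the parental types, so the F1 was w co+ t / w+ co t+.
The two rarest classes, w co+ t+ and w+ co t, are the double crossovers. Comparing them with the parentals, only the t allele has switched, so t is the middle locus and the order is w – t – co.
w–t: (131 + 4)/1284 = 0.1051; t–co: (71 + 4)/1284 = 0.0584.
Expected DCO frequency = 0.1051 × 0.0584 ≈ 0.00614; observed = 4/1284 ≈ 0.00312.
Coefficient of coincidence = 0.00312/0.00614 ≈ 0.51; interference = 1 − 0.51 = 0.49.

0.49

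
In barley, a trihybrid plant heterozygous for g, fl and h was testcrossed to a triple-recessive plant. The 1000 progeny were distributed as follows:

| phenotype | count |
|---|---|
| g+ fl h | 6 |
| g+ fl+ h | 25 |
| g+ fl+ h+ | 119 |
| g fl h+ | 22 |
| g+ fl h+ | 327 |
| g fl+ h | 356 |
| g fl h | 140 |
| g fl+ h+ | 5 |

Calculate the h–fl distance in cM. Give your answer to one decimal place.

The two most frequent reciprocal classes, g fl+ h and g+ fl h+, are the parental types, so the F1 was g fl+ h / g+ fl h+.
The two rarest classes, g fl+ h+ and g+ fl h, are the double crossovers. Comparing them with the parentals, only the h allele has switched, so h is the middle locus and the order is g – h – fl.
Crossovers in the h–fl interval produce the single-crossover classes g fl h and g+ fl+ h+ (140 + 119 = 259) plus the double crossovers (11).
RF(h–fl) = (259 + 11) / 1000 = 270/1000 = 0.2700 → 27.0 cM.

27.0 cM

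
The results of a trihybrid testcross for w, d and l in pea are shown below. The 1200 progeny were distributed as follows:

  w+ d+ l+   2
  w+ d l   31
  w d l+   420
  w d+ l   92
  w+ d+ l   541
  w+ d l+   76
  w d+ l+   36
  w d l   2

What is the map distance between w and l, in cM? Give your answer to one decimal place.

The two most frequent reciprocal classes, w+ d+ l and w d l+, are the parental types, so the F1 was w+ d+ l / w d l+.
The two rarest classes, w+ d+ l+ and w d l, are the double crossovers. Comparing them with the parentals, only the l allele has switched, so l is the middle locus and the order is d – l – w.
Crossovers in the l–w interval produce the single-crossover classes w d+ l and w+ d l+ (92 + 76 = 168) plus the double crossovers (4).
RF(l–w) = (168 + 4) / 1200 = 172/1200 = 0.1433 → 14.3 cM.

14.3 cM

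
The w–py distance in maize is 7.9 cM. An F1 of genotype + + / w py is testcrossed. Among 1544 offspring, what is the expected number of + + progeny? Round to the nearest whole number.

A map distance of 7.9 cM corresponds to a recombination frequency of 0.079.
The F1 is + + / w py, so + + is a parental gamete class with expected frequency (1 − r)/2 = 0.921/2 = 0.4605.
Expected number = 0.4605 × 1544 = 711.01 ≈ 711.

711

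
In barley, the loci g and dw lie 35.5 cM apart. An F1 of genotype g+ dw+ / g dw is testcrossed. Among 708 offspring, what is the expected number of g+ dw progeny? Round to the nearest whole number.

A map distance of 35.5 cM corresponds to a recombination frequency of 0.355.
The F1 is g+ dw+ / g dw, so g+ dw is a recombinant gamete class with expected frequency r/2 = 0.355/2 = 0.1775.
Expected number = 0.1775 × 708 = 125.67 ≈ 126.

126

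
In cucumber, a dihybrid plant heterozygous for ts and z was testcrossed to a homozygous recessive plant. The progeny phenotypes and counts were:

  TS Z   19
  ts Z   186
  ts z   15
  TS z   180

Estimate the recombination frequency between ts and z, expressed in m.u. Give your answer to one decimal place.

8.5 m.u.

The two most frequent classes, TS z (180) and ts Z (186), are the parental types, so the F1 was TS z / ts Z.
The recombinant classes are TS Z and ts z: 19 + 15 = 34.
Recombination frequency = 34/400 = 0.0850 ≈ 8.5%, i.e. 8.5 m.u.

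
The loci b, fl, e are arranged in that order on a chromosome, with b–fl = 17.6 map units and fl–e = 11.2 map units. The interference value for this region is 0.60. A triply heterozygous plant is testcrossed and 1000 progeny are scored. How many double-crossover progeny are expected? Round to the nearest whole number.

Map distances give recombination frequencies of 0.176 and 0.112 for the two intervals.
With interference 0.60 (so coincidence = 0.40), expected double-crossover frequency = 0.176 × 0.112 × 0.40 = 0.00788.
Expected number = 0.00788 × 1000 = 7.88 ≈ 8.

8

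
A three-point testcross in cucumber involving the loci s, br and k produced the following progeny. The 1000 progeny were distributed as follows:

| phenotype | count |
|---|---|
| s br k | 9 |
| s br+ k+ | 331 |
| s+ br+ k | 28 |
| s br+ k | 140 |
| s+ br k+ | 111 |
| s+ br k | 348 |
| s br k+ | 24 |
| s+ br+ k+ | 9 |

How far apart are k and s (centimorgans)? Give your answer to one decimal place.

The two most frequent reciprocal classes, s+ br k and s br+ k+, are the parental types, so the F1 was s+ br k / s br+ k+.
The two rarest classes, s br k and s+ br+ k+, are the double crossovers. Comparing them with the parentals, only the s allele has switched, so s is the middle locus and the order is k – s – br.
Crossovers in the k–s interval produce the single-crossover classes s+ br k+ and s br+ k (111 + 140 = 251) plus the double crossovers (18).
RF(k–s) = (251 + 18) / 1000 = 269/1000 = 0.2690 → 26.9 centimorgans.

26.9 centimorgans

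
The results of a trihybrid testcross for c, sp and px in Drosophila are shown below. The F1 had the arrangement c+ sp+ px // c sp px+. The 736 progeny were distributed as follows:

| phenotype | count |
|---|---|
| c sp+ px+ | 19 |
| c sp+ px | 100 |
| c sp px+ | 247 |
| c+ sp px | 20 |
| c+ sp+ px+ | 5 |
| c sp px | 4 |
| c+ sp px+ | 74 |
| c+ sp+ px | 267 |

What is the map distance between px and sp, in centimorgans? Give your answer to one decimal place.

6.5 centimorgans

The two rarest classes, c+ sp+ px+ and c sp px, are the double crossovers. Comparing them with the parentals, only the px allele has switched, so px is the middle locus and the order is sp – px – c.
Crossovers in the sp–px interval produce the single-crossover classes c+ sp px and c sp+ px+ (20 + 19 = 39) plus the double crossovers (9).
RF(sp–px) = (39 + 9) / 736 = 48/736 = 0.0652 → 6.5 centimorgans.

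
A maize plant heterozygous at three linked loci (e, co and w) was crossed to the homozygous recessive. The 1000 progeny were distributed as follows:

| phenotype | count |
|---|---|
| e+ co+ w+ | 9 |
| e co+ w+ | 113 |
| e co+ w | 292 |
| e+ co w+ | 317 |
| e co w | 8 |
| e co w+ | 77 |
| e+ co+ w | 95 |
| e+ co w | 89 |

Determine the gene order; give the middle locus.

The two most frequent reciprocal classes, e+ co w+ and e co+ w, are the parental types, so the F1 was e+ co w+ / e co+ w.
The two rarest classes, e+ co+ w+ and e co w, are the double crossovers. Comparing them with the parentals, only the co allele has switched, so co is the middle locus and the order is w – co – e.

co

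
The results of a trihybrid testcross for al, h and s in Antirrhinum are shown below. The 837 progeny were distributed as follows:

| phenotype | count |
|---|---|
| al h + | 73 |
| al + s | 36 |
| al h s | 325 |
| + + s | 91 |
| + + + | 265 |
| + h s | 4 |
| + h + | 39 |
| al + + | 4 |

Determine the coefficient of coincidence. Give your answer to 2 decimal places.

The two most frequent reciprocal classes, + + + and al h s, are the parental types, so the F1 was + + + / al h s.
The two rarest classes, al + + and + h s, are the double crossovers. Comparing them with the parentals, only the al allele has switched, so al is the middle locus and the order is s – al – h.
s–al: (164 + 8)/837 = 0.2055; al–h: (75 + 8)/837 = 0.0992.
Expected DCO frequency = 0.2055 × 0.0992 ≈ 0.02039; observed = 8/837 ≈ 0.00956.
Coefficient of coincidence = 0.00956/0.02039 ≈ 0.47.

0.47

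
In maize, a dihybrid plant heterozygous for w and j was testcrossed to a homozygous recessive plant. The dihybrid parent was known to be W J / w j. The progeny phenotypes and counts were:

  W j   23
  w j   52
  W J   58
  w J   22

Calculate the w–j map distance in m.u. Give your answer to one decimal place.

The recombinant classes are W j and w J: 23 + 22 = 45.
Recombination frequency = 45/155 = 0.2903 ≈ 29.0%, i.e. 29.0 m.u.

29.0 m.u.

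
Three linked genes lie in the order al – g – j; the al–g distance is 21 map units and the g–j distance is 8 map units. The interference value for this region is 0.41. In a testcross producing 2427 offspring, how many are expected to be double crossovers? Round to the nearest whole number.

24

Map distances give recombination frequencies of 0.210 and 0.080 for the two intervals.
With interference 0.41 (so coincidence = 0.59), expected double-crossover frequency = 0.210 × 0.080 × 0.59 = 0.00991.
Expected number = 0.00991 × 2427 = 24.06 ≈ 24.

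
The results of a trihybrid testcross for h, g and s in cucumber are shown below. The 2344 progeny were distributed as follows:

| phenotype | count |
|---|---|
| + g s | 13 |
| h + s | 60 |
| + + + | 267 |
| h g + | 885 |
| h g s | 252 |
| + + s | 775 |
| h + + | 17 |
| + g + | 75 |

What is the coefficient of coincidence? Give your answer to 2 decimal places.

The two most frequent reciprocal classes, h g + and + + s, are the parental types, so the F1 was h g + / + + s.
The two rarest classes, h + + and + g s, are the double crossovers. Comparing them with the parentals, only the g allele has switched, so g is the middle locus and the order is s – g – h.
s–g: (519 + 30)/2344 = 0.2342; g–h: (135 + 30)/2344 = 0.0704.
Expected DCO frequency = 0.2342 × 0.0704 ≈ 0.01649; observed = 30/2344 ≈ 0.01280.
Coefficient of coincidence = 0.01280/0.01649 ≈ 0.78.

0.78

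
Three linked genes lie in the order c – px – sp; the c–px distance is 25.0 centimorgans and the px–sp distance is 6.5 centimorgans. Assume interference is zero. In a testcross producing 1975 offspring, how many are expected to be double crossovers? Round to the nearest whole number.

Map distances give recombination frequencies of 0.250 and 0.065 for the two intervals.
With no interference, expected double-crossover frequency = 0.250 × 0.065 = 0.01625.
Expected number = 0.01625 × 1975 = 32.09 ≈ 32.

32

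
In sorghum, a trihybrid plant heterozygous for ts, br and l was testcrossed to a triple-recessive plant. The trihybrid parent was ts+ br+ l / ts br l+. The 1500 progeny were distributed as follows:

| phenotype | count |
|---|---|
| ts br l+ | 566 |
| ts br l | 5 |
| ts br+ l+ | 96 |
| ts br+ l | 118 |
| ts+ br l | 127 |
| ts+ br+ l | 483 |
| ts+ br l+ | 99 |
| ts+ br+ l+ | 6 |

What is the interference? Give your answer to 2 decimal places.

0.69

The two rarest classes, ts+ br+ l+ and ts br l, are the double crossovers. Comparing them with the parentals, only the l allele has switched, so l is the middle locus and the order is ts – l – br.
ts–l: (217 + 11)/1500 = 0.1520; l–br: (223 + 11)/1500 = 0.1560.
Expected DCO frequency = 0.1520 × 0.1560 ≈ 0.02371; observed = 11/1500 ≈ 0.00733.
Coefficient of coincidence = 0.00733/0.02371 ≈ 0.31; interference = 1 − 0.31 = 0.69.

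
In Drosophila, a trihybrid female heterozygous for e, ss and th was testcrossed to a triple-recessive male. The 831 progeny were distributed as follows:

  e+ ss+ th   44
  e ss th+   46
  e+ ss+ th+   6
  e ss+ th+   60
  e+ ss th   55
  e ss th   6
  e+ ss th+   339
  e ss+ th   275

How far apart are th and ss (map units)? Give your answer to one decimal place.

15.3 map units

The two most frequent reciprocal classes, e+ ss th+ and e ss+ th, are the parental types, so the F1 was e+ ss th+ / e ss+ th.
The two rarest classes, e+ ss+ th+ and e ss th, are the double crossovers. Comparing them with the parentals, only the ss allele has switched, so ss is the middle locus and the order is th – ss – e.
Crossovers in the th–ss interval produce the single-crossover classes e+ ss th and e ss+ th+ (55 + 60 = 115) plus the double crossovers (12).
RF(th–ss) = (115 + 12) / 831 = 127/831 = 0.1528 → 15.3 map units.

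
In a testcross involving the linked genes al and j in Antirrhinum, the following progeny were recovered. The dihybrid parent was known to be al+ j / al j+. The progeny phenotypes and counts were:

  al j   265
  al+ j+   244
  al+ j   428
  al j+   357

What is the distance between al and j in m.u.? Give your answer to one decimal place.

39.3 m.u.

The recombinant classes are al+ j+ and al j: 244 + 265 = 509.
Recombination frequency = 509/1294 = 0.3934 ≈ 39.3%, i.e. 39.3 m.u.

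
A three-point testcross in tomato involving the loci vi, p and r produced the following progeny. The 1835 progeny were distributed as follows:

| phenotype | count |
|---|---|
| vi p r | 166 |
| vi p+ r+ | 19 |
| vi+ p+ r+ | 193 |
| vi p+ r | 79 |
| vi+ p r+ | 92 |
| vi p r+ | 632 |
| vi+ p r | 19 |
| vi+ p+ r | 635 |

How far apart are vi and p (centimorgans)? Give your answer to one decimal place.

11.4 centimorgans

The two most frequent reciprocal classes, vi+ p+ r and vi p r+, are the parental types, so the F1 was vi+ p+ r / vi p r+.
The two rarest classes, vi+ p r and vi p+ r+, are the double crossovers. Comparing them with the parentals, only the p allele has switched, so p is the middle locus and the order is vi – p – r.
Crossovers in the vi–p interval produce the single-crossover classes vi p+ r and vi+ p r+ (79 + 92 = 171) plus the double crossovers (38).
RF(vi–p) = (171 + 38) / 1835 = 209/1835 = 0.1139 → 11.4 centimorgans.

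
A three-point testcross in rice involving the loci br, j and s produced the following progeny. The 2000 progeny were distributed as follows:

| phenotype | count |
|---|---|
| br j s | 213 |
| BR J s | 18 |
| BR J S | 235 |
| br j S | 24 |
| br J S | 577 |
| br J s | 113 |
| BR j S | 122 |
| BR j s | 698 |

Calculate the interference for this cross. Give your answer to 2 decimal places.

The two most frequent reciprocal classes, br J S and BR j s, are the parental types, so the F1 was br J S / BR j s.
The two rarest classes, br j S and BR J s, are the double crossovers. Comparing them with the parentals, only the j allele has switched, so j is the middle locus and the order is br – j – s.
br–j: (448 + 42)/2000 = 0.2450; j–s: (235 + 42)/2000 = 0.1385.
Expected DCO frequency = 0.2450 × 0.1385 ≈ 0.03393; observed = 42/2000 ≈ 0.02100.
Coefficient of coincidence = 0.02100/0.03393 ≈ 0.62; interference = 1 − 0.62 = 0.38.

0.38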